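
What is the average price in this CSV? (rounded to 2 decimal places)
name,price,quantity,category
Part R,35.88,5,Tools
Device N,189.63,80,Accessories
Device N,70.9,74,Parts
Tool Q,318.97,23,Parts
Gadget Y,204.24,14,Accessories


Computing average price:
Values: [35.88, 189.63, 70.9, 318.97, 204.24]
Sum = 819.62
Count = 5
Average = 819.62/5 = 163.924 exactly -> 163.92 (rounded half-up to 2 decimal places)

163.92


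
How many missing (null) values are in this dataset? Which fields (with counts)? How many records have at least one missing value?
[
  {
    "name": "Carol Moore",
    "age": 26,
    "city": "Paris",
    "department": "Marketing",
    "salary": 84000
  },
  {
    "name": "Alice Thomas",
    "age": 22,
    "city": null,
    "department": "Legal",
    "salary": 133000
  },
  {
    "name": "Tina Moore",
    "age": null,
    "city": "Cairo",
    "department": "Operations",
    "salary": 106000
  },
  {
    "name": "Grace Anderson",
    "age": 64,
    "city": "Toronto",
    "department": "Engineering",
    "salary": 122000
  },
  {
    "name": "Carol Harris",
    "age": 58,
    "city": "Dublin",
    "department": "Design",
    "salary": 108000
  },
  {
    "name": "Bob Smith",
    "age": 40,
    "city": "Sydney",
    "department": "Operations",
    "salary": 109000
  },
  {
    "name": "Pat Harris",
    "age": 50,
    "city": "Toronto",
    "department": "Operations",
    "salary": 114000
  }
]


Checking for missing (null) values in 7 records:

  Carol Moore: complete
  Alice Thomas: city
  Tina Moore: age
  Grace Anderson: complete
  Carol Harris: complete
  Bob Smith: complete
  Pat Harris: complete

Per field:
  name: 0 missing
  age: 1 missing
  city: 1 missing
  department: 0 missing
  salary: 0 missing

Total missing values: 2
Records with any missing: 2

2 missing values (age: 1, city: 1); 2 incomplete records


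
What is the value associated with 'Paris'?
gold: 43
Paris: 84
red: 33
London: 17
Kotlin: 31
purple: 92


Looking up key 'Paris'
Value: 84

84


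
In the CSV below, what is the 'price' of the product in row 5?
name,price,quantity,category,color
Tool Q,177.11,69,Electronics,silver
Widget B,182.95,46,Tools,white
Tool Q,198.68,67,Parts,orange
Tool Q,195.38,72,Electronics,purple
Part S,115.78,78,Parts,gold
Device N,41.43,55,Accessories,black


Query: Row 5 ('Part S'), column 'price'
Value: 115.78

115.78


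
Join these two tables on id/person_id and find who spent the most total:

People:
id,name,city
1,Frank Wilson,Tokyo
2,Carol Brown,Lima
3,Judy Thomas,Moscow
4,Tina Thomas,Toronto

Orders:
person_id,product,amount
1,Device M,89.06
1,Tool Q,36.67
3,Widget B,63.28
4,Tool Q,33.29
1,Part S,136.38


Join on: people.id = orders.person_id

Joined rows:
  Frank Wilson (Tokyo) bought Device M for $89.06
  Frank Wilson (Tokyo) bought Tool Q for $36.67
  Judy Thomas (Moscow) bought Widget B for $63.28
  Tina Thomas (Toronto) bought Tool Q for $33.29
  Frank Wilson (Tokyo) bought Part S for $136.38

Total per person:
  Frank Wilson: $262.11
  Judy Thomas: $63.28
  Tina Thomas: $33.29

Top spender: Frank Wilson ($262.11)

Frank Wilson ($262.11)


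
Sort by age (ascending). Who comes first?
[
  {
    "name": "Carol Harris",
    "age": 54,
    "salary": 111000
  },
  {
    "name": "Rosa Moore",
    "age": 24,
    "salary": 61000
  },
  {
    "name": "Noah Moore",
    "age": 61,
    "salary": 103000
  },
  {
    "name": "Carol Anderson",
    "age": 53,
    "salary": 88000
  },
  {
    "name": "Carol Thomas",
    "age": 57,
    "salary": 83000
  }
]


Sort by: age (ascending)

Sorted order:
  1. Rosa Moore (age = 24)
  2. Carol Anderson (age = 53)
  3. Carol Harris (age = 54)
  4. Carol Thomas (age = 57)
  5. Noah Moore (age = 61)

First: Rosa Moore

Rosa Moore


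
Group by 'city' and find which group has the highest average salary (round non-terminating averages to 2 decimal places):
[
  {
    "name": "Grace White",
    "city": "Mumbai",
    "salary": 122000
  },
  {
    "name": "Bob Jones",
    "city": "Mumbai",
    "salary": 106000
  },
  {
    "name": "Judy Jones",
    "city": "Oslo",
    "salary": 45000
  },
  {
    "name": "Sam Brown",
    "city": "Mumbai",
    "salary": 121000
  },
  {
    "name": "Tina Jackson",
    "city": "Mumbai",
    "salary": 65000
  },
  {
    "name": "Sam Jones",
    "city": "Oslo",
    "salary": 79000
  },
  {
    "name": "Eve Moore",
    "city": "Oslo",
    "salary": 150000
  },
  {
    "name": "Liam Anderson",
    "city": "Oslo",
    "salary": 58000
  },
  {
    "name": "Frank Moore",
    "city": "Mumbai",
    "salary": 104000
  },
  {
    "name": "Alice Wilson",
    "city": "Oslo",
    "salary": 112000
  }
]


Group by: city

Groups:
  Mumbai: 5 people, avg salary = 518000/5 = $103600
  Oslo: 5 people, avg salary = 444000/5 = $88800

Highest average salary: Mumbai ($103600)

Mumbai ($103600)


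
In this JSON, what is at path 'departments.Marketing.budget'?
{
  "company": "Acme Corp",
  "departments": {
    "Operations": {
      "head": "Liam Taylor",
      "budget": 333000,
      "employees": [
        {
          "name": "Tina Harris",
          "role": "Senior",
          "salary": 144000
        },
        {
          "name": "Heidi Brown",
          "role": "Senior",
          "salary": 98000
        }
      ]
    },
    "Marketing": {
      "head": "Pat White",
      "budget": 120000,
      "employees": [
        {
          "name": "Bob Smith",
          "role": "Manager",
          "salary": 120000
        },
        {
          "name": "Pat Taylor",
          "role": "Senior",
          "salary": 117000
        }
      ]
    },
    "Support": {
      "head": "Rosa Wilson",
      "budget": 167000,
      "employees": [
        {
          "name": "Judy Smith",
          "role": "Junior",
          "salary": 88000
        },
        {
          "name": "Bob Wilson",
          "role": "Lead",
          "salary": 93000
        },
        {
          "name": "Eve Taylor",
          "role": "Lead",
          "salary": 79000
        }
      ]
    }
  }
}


Path: departments.Marketing.budget

Navigate:
  -> departments
  -> Marketing
  -> budget = 120000

120000


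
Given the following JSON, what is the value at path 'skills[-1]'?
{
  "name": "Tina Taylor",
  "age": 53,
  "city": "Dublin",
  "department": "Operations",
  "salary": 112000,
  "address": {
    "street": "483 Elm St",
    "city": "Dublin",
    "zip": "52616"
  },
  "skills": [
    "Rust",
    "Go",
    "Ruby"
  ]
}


Query: skills[-1]
Path: skills -> last element
Value: Ruby

Ruby


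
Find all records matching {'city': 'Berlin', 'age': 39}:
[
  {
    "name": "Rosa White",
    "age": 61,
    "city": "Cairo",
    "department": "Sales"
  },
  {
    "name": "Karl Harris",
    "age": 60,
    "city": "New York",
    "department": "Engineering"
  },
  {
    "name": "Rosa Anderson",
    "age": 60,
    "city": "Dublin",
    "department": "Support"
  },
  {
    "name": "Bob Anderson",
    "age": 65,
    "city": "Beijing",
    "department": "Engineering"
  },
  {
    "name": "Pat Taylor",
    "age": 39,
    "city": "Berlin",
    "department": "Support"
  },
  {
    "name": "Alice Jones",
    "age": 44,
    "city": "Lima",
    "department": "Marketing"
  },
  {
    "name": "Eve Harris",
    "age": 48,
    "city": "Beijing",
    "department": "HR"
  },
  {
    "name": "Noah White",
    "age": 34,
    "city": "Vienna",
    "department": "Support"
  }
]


Search criteria: {'city': 'Berlin', 'age': 39}

Checking 8 records:
  Rosa White: {city: Cairo, age: 61}
  Karl Harris: {city: New York, age: 60}
  Rosa Anderson: {city: Dublin, age: 60}
  Bob Anderson: {city: Beijing, age: 65}
  Pat Taylor: {city: Berlin, age: 39} <-- MATCH
  Alice Jones: {city: Lima, age: 44}
  Eve Harris: {city: Beijing, age: 48}
  Noah White: {city: Vienna, age: 34}

Matches: ["Pat Taylor"]

["Pat Taylor"]


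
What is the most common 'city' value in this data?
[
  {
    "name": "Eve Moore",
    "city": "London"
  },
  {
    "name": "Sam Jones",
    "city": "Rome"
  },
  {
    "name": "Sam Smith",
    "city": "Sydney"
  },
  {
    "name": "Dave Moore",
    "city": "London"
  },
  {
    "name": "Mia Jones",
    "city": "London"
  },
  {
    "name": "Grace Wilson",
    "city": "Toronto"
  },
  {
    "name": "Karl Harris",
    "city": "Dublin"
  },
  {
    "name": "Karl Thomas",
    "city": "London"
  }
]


Counting 'city' values across 8 records:

  London: 4 ####
  Rome: 1 #
  Sydney: 1 #
  Toronto: 1 #
  Dublin: 1 #

Most common: London (4 times)

London (4 times)


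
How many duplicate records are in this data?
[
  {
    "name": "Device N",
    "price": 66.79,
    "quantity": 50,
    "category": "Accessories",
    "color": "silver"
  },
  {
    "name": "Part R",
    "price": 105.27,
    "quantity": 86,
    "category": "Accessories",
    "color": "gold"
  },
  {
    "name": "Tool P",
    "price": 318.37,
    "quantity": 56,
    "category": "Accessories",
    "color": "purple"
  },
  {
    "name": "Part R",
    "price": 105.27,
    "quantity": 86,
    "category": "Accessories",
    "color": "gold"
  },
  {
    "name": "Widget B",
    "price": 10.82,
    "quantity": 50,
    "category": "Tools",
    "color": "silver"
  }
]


Checking 5 records for duplicates:

  Row 1: Device N ($66.79, qty 50)
  Row 2: Part R ($105.27, qty 86)
  Row 3: Tool P ($318.37, qty 56)
  Row 4: Part R ($105.27, qty 86) <-- DUPLICATE
  Row 5: Widget B ($10.82, qty 50)

Duplicates found: 1
Unique records: 4

1 duplicates, 4 unique


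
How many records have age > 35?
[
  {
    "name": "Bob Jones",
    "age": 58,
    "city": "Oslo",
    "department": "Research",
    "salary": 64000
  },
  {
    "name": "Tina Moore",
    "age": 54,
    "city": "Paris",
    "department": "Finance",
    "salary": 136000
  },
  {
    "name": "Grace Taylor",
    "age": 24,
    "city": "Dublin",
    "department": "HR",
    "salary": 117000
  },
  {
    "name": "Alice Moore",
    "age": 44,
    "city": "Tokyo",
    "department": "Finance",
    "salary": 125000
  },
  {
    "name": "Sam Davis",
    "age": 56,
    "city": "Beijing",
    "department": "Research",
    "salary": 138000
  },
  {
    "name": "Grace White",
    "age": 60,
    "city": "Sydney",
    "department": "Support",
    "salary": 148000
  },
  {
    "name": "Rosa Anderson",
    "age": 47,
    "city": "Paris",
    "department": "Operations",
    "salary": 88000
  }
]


Data: 7 records
Condition: age > 35

Checking each record:
  Bob Jones: 58 MATCH
  Tina Moore: 54 MATCH
  Grace Taylor: 24
  Alice Moore: 44 MATCH
  Sam Davis: 56 MATCH
  Grace White: 60 MATCH
  Rosa Anderson: 47 MATCH

Count: 6

6


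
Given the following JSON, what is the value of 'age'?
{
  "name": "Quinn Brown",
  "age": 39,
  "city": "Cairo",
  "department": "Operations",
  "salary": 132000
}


Looking up field 'age'
Value: 39

39


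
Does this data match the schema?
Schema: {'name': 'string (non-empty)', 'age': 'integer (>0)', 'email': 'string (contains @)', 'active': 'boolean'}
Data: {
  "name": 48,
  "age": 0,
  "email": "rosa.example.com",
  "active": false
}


Validating each field against schema:
  name: FAIL (48 is not a string)
  age: FAIL (0 is not > 0)
  email: FAIL ("rosa.example.com" does not contain @)
  active: OK (boolean)

Result: INVALID (3 errors: name, age, email)

INVALID (3 errors: name, age, email)


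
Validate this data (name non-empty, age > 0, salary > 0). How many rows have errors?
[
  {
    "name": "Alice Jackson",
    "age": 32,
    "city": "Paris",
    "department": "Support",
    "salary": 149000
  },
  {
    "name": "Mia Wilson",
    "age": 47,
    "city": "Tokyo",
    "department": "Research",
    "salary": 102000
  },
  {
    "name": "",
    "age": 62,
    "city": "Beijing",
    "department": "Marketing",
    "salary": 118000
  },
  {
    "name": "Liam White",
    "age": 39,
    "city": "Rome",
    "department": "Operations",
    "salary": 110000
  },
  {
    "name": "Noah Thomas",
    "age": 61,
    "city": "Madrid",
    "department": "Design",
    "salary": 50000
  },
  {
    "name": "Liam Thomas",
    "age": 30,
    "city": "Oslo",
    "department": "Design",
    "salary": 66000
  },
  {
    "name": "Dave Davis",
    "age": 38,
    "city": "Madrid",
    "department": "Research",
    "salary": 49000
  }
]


Validating 7 records:
Rules: name non-empty, age > 0, salary > 0

  Row 1 (Alice Jackson): OK
  Row 2 (Mia Wilson): OK
  Row 3 (???): empty name
  Row 4 (Liam White): OK
  Row 5 (Noah Thomas): OK
  Row 6 (Liam Thomas): OK
  Row 7 (Dave Davis): OK

Total errors: 1

1 errors


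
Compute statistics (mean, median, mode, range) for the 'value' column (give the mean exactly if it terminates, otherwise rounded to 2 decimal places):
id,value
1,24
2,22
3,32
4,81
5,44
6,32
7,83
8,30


Data: [24, 22, 32, 81, 44, 32, 83, 30]
Count: 8
Sum: 348
Mean: 348/8 = 43.5
Sorted: [22, 24, 30, 32, 32, 44, 81, 83]
Median: 32.0
Mode: 32 (2 times)
Range: 83 - 22 = 61
Min: 22, Max: 83

mean=43.5, median=32.0, mode=32, range=61


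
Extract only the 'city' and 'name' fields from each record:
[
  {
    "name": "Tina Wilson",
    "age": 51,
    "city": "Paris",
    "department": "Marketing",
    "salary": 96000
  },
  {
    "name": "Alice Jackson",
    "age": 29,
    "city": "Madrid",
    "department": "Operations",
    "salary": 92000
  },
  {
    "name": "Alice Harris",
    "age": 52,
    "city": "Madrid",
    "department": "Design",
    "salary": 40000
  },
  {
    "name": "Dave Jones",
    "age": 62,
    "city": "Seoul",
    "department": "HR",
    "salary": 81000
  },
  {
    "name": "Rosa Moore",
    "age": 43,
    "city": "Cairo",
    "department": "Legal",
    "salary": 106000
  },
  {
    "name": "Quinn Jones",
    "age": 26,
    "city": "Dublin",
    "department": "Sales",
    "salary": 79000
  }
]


Original: 6 records with fields: name, age, city, department, salary
Keep: ['city', 'name']
Drop: ['age', 'department', 'salary']
Result: 6 records, 2 fields each

[
  {
    "city": "Paris",
    "name": "Tina Wilson"
  },
  {
    "city": "Madrid",
    "name": "Alice Jackson"
  },
  {
    "city": "Madrid",
    "name": "Alice Harris"
  },
  {
    "city": "Seoul",
    "name": "Dave Jones"
  },
  {
    "city": "Cairo",
    "name": "Rosa Moore"
  },
  {
    "city": "Dublin",
    "name": "Quinn Jones"
  }
]


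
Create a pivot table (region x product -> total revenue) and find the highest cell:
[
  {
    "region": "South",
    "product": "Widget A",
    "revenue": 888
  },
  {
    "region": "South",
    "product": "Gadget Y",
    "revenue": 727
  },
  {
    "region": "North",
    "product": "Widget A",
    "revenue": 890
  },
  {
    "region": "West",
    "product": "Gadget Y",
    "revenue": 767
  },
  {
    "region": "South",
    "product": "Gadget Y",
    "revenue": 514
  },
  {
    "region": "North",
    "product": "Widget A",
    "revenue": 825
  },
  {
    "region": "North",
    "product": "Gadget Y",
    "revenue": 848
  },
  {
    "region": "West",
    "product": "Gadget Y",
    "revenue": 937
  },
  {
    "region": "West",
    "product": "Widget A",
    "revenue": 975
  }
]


Pivot: region (rows) x product (columns) -> total revenue

     Gadget Y      Widget A    
North          848          1715  
South         1241           888  
West          1704           975  

Highest: North / Widget A = $1715

North / Widget A = $1715


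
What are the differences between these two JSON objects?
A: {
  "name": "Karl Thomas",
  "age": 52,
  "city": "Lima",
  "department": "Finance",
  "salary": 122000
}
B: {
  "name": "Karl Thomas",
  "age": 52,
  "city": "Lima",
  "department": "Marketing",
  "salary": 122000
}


Comparing each field (in key order):
  name: same
  age: same
  city: same
  department: DIFFERENT
  salary: same
Differences:
  department: Finance -> Marketing

1 field(s) changed

1 change: department


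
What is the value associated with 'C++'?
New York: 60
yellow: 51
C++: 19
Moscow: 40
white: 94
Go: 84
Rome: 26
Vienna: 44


Looking up key 'C++'
Value: 19

19


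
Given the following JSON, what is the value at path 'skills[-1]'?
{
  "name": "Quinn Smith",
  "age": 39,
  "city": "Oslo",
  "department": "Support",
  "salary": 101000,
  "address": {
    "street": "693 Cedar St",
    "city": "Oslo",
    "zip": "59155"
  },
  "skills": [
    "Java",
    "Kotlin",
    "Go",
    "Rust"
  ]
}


Query: skills[-1]
Path: skills -> last element
Value: Rust

Rust


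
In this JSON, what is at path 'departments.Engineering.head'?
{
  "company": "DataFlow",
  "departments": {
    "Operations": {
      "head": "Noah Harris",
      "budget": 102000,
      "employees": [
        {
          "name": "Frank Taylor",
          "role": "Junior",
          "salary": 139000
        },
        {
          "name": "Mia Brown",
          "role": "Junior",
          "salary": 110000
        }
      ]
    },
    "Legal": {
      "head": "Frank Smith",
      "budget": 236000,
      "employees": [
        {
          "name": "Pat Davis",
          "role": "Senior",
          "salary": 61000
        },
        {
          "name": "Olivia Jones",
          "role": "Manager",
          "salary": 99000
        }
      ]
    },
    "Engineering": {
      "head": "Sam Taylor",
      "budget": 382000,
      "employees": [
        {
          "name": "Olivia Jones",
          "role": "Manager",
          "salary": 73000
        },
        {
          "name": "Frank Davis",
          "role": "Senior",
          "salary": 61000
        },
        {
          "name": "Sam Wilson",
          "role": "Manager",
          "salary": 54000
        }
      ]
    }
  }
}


Path: departments.Engineering.head

Navigate:
  -> departments
  -> Engineering
  -> head = 'Sam Taylor'

Sam Taylor


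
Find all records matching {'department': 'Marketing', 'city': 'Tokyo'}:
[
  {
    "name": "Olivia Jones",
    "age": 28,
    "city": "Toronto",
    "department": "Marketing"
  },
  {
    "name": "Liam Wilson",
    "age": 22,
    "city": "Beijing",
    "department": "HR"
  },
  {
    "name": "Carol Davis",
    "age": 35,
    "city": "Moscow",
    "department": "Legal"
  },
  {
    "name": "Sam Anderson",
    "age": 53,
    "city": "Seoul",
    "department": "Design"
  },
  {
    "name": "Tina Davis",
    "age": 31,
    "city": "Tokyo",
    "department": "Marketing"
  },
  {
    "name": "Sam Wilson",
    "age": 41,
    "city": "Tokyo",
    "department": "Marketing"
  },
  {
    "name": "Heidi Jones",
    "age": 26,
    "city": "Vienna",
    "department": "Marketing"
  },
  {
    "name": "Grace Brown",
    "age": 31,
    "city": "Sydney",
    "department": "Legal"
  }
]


Search criteria: {'department': 'Marketing', 'city': 'Tokyo'}

Checking 8 records:
  Olivia Jones: {department: Marketing, city: Toronto}
  Liam Wilson: {department: HR, city: Beijing}
  Carol Davis: {department: Legal, city: Moscow}
  Sam Anderson: {department: Design, city: Seoul}
  Tina Davis: {department: Marketing, city: Tokyo} <-- MATCH
  Sam Wilson: {department: Marketing, city: Tokyo} <-- MATCH
  Heidi Jones: {department: Marketing, city: Vienna}
  Grace Brown: {department: Legal, city: Sydney}

Matches: ["Tina Davis", "Sam Wilson"]

["Tina Davis", "Sam Wilson"]


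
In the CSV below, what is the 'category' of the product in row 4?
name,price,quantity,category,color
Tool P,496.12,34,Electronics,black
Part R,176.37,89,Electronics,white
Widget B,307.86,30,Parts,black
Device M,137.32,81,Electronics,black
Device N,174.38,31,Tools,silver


Query: Row 4 ('Device M'), column 'category'
Value: Electronics

Electronics


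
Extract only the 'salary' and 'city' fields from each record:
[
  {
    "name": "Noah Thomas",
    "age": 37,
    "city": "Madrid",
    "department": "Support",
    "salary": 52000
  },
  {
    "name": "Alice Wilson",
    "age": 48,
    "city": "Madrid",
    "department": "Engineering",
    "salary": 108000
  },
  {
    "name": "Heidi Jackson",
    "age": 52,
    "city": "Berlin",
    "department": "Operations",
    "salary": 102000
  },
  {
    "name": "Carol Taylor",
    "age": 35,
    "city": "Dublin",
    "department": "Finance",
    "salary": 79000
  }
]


Original: 4 records with fields: name, age, city, department, salary
Keep: ['salary', 'city']
Drop: ['name', 'age', 'department']
Result: 4 records, 2 fields each

[
  {
    "salary": 52000,
    "city": "Madrid"
  },
  {
    "salary": 108000,
    "city": "Madrid"
  },
  {
    "salary": 102000,
    "city": "Berlin"
  },
  {
    "salary": 79000,
    "city": "Dublin"
  }
]


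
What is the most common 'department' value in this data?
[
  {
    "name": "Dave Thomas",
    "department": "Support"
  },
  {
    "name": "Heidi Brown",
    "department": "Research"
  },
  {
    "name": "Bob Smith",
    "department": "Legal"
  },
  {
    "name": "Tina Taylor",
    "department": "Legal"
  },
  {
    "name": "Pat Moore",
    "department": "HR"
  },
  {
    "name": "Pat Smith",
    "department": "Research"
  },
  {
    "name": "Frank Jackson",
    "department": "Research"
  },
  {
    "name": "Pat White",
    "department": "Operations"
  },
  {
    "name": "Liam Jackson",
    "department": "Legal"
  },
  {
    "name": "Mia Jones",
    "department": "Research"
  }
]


Counting 'department' values across 10 records:

  Research: 4 ####
  Legal: 3 ###
  Support: 1 #
  HR: 1 #
  Operations: 1 #

Most common: Research (4 times)

Research (4 times)


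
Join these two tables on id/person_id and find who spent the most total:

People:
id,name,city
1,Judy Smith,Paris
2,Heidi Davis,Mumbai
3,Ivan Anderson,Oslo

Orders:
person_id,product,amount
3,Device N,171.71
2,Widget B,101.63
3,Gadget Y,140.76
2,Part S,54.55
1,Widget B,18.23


Join on: people.id = orders.person_id

Joined rows:
  Ivan Anderson (Oslo) bought Device N for $171.71
  Heidi Davis (Mumbai) bought Widget B for $101.63
  Ivan Anderson (Oslo) bought Gadget Y for $140.76
  Heidi Davis (Mumbai) bought Part S for $54.55
  Judy Smith (Paris) bought Widget B for $18.23

Total per person:
  Ivan Anderson: $312.47
  Heidi Davis: $156.18
  Judy Smith: $18.23

Top spender: Ivan Anderson ($312.47)

Ivan Anderson ($312.47)


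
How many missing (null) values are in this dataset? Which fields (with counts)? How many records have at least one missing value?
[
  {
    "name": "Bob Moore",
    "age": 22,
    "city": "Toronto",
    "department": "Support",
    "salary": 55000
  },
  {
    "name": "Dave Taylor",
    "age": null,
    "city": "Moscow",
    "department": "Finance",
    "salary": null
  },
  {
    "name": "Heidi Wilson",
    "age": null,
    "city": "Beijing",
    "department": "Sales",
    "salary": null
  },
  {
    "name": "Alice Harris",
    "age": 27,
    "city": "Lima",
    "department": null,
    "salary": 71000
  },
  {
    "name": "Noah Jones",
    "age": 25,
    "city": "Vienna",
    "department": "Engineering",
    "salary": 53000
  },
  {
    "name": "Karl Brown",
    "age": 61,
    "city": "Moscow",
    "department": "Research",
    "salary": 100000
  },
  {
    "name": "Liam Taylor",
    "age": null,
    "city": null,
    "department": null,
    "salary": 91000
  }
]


Checking for missing (null) values in 7 records:

  Bob Moore: complete
  Dave Taylor: age, salary
  Heidi Wilson: age, salary
  Alice Harris: department
  Noah Jones: complete
  Karl Brown: complete
  Liam Taylor: age, city, department

Per field:
  name: 0 missing
  age: 3 missing
  city: 1 missing
  department: 2 missing
  salary: 2 missing

Total missing values: 8
Records with any missing: 4

8 missing values (age: 3, city: 1, department: 2, salary: 2); 4 incomplete records


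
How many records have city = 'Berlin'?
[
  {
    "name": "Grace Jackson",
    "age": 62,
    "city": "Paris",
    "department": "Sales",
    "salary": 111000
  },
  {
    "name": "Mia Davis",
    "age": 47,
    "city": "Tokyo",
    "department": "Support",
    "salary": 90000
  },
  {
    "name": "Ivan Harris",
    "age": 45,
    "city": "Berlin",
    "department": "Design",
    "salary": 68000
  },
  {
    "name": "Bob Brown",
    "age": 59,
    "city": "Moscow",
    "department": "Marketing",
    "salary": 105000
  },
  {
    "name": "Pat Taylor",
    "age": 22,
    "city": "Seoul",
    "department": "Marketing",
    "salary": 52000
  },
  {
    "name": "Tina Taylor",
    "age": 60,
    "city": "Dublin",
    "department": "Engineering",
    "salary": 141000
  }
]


Data: 6 records
Condition: city = 'Berlin'

Checking each record:
  Grace Jackson: Paris
  Mia Davis: Tokyo
  Ivan Harris: Berlin MATCH
  Bob Brown: Moscow
  Pat Taylor: Seoul
  Tina Taylor: Dublin

Count: 1

1


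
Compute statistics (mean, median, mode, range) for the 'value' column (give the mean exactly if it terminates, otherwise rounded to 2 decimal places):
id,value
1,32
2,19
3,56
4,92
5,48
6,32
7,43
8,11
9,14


Data: [32, 19, 56, 92, 48, 32, 43, 11, 14]
Count: 9
Sum: 347
Mean: 347/9 ≈ 38.56 (rounded to 2 decimal places)
Sorted: [11, 14, 19, 32, 32, 43, 48, 56, 92]
Median: 32.0
Mode: 32 (2 times)
Range: 92 - 11 = 81
Min: 11, Max: 92

mean≈38.56, median=32.0, mode=32, range=81


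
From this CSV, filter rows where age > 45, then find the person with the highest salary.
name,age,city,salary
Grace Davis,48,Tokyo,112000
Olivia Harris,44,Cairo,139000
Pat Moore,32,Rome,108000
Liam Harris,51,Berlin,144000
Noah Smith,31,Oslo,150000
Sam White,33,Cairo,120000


Filter: age > 45
Sort by: salary (descending)

Filtered records (2):
  Liam Harris, age 51, salary $144000
  Grace Davis, age 48, salary $112000

Highest salary: Liam Harris ($144000)

Liam Harris


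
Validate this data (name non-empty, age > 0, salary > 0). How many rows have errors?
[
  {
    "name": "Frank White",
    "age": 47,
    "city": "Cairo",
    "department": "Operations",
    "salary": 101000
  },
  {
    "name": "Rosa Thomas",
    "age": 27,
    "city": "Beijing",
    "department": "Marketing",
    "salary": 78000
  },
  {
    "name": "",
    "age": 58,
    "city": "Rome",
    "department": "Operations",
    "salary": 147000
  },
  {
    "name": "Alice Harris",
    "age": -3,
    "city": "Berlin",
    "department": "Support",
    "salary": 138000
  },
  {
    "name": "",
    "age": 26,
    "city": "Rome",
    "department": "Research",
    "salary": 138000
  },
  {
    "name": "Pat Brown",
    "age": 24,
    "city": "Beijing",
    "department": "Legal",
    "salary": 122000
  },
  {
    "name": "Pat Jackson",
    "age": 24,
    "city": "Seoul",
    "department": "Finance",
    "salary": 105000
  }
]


Validating 7 records:
Rules: name non-empty, age > 0, salary > 0

  Row 1 (Frank White): OK
  Row 2 (Rosa Thomas): OK
  Row 3 (???): empty name
  Row 4 (Alice Harris): negative age: -3
  Row 5 (???): empty name
  Row 6 (Pat Brown): OK
  Row 7 (Pat Jackson): OK

Total errors: 3

3 errors


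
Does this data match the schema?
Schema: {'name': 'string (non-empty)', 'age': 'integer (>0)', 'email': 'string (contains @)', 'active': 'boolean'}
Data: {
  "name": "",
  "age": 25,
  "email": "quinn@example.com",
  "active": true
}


Validating each field against schema:
  name: FAIL ("" is an empty string)
  age: OK (positive integer)
  email: OK (string with @)
  active: OK (boolean)

Result: INVALID (1 error: name)

INVALID (1 error: name)


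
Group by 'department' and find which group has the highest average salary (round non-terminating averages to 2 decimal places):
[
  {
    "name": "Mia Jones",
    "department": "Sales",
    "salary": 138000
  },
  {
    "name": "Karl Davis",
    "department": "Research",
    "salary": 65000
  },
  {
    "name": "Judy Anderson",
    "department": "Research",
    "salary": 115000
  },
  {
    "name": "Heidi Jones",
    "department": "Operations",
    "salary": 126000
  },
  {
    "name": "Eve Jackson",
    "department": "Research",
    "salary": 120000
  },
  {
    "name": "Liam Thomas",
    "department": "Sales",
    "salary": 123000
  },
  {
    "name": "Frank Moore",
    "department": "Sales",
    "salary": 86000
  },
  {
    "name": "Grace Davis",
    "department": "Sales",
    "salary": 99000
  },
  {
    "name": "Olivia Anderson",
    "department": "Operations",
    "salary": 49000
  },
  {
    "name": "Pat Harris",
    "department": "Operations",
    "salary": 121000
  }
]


Group by: department

Groups:
  Operations: 3 people, avg salary = 296000/3 ≈ $98666.67
  Research: 3 people, avg salary = 300000/3 = $100000
  Sales: 4 people, avg salary = 446000/4 = $111500

Highest average salary: Sales ($111500)

Sales ($111500)


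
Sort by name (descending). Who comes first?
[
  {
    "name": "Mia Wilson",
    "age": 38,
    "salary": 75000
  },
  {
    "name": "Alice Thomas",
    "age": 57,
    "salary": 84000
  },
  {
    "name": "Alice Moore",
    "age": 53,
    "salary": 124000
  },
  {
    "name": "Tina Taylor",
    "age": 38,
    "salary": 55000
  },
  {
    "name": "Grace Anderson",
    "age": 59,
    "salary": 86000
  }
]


Sort by: name (descending)

Sorted order:
  1. Tina Taylor (name = Tina Taylor)
  2. Mia Wilson (name = Mia Wilson)
  3. Grace Anderson (name = Grace Anderson)
  4. Alice Thomas (name = Alice Thomas)
  5. Alice Moore (name = Alice Moore)

First: Tina Taylor

Tina Taylor


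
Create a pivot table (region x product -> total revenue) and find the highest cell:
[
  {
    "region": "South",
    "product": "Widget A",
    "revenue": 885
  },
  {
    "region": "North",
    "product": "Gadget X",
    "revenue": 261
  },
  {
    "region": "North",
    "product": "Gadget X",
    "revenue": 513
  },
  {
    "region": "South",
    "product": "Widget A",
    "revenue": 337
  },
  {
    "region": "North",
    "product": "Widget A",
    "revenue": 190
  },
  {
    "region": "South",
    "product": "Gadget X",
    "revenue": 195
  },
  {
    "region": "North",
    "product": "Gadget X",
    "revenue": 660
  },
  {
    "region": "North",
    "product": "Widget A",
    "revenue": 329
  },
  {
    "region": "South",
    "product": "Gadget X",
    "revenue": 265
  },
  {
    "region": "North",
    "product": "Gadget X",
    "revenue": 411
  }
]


Pivot: region (rows) x product (columns) -> total revenue

     Gadget X      Widget A    
North         1845           519  
South          460          1222  

Highest: North / Gadget X = $1845

North / Gadget X = $1845


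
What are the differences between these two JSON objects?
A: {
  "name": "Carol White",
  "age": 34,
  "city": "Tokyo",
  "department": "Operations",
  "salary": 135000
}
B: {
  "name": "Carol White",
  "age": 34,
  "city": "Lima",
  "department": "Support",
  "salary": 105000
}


Comparing each field (in key order):
  name: same
  age: same
  city: DIFFERENT
  department: DIFFERENT
  salary: DIFFERENT
Differences:
  city: Tokyo -> Lima
  department: Operations -> Support
  salary: 135000 -> 105000

3 field(s) changed

3 changes: city, department, salary


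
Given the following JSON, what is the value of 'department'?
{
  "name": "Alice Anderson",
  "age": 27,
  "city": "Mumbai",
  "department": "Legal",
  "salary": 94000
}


Looking up field 'department'
Value: Legal

Legal


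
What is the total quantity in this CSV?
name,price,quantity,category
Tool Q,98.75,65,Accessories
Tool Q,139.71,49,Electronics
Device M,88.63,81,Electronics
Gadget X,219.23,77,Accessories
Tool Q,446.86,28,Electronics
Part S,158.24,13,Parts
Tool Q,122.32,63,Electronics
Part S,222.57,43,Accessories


Computing total quantity:
Values: [65, 49, 81, 77, 28, 13, 63, 43]
Sum = 419

419


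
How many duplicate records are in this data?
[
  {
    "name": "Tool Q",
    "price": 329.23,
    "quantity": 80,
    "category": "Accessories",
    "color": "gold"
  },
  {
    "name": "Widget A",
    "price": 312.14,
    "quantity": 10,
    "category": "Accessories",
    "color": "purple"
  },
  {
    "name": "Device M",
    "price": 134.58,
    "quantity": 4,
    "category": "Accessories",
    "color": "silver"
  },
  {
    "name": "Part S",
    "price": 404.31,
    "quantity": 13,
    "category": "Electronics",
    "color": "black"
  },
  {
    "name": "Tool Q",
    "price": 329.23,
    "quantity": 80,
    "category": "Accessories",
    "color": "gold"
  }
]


Checking 5 records for duplicates:

  Row 1: Tool Q ($329.23, qty 80)
  Row 2: Widget A ($312.14, qty 10)
  Row 3: Device M ($134.58, qty 4)
  Row 4: Part S ($404.31, qty 13)
  Row 5: Tool Q ($329.23, qty 80) <-- DUPLICATE

Duplicates found: 1
Unique records: 4

1 duplicates, 4 unique


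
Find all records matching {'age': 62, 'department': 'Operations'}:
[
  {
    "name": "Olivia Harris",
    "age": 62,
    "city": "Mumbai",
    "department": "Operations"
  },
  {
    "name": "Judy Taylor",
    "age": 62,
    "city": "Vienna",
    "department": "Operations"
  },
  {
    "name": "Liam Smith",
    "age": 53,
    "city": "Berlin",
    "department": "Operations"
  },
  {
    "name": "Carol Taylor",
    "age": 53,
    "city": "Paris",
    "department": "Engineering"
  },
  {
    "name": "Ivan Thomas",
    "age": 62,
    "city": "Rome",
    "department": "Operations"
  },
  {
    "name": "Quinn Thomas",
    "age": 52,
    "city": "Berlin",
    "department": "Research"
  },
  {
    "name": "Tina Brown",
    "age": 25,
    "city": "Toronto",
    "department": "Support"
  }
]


Search criteria: {'age': 62, 'department': 'Operations'}

Checking 7 records:
  Olivia Harris: {age: 62, department: Operations} <-- MATCH
  Judy Taylor: {age: 62, department: Operations} <-- MATCH
  Liam Smith: {age: 53, department: Operations}
  Carol Taylor: {age: 53, department: Engineering}
  Ivan Thomas: {age: 62, department: Operations} <-- MATCH
  Quinn Thomas: {age: 52, department: Research}
  Tina Brown: {age: 25, department: Support}

Matches: ["Olivia Harris", "Judy Taylor", "Ivan Thomas"]

["Olivia Harris", "Judy Taylor", "Ivan Thomas"]


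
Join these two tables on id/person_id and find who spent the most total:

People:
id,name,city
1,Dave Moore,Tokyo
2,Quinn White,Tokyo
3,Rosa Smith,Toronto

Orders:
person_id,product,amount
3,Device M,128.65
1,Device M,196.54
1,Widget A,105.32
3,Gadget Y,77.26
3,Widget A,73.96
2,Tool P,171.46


Join on: people.id = orders.person_id

Joined rows:
  Rosa Smith (Toronto) bought Device M for $128.65
  Dave Moore (Tokyo) bought Device M for $196.54
  Dave Moore (Tokyo) bought Widget A for $105.32
  Rosa Smith (Toronto) bought Gadget Y for $77.26
  Rosa Smith (Toronto) bought Widget A for $73.96
  Quinn White (Tokyo) bought Tool P for $171.46

Total per person:
  Dave Moore: $301.86
  Rosa Smith: $279.87
  Quinn White: $171.46

Top spender: Dave Moore ($301.86)

Dave Moore ($301.86)


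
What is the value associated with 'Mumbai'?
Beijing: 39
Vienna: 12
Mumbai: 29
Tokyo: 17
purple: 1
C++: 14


Looking up key 'Mumbai'
Value: 29

29


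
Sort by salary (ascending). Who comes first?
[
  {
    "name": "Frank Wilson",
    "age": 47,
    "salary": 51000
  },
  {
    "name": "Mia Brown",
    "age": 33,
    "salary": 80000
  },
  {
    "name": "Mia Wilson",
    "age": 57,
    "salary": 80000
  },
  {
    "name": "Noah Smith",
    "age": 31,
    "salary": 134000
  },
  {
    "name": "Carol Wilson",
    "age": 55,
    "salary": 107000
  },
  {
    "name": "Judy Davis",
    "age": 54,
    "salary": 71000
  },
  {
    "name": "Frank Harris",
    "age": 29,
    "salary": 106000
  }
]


Sort by: salary (ascending)

Sorted order:
  1. Frank Wilson (salary = 51000)
  2. Judy Davis (salary = 71000)
  3. Mia Brown (salary = 80000)
  4. Mia Wilson (salary = 80000)
  5. Frank Harris (salary = 106000)
  6. Carol Wilson (salary = 107000)
  7. Noah Smith (salary = 134000)

First: Frank Wilson

Frank Wilson


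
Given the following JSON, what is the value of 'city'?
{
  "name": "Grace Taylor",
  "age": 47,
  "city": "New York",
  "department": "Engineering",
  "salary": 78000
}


Looking up field 'city'
Value: New York

New York


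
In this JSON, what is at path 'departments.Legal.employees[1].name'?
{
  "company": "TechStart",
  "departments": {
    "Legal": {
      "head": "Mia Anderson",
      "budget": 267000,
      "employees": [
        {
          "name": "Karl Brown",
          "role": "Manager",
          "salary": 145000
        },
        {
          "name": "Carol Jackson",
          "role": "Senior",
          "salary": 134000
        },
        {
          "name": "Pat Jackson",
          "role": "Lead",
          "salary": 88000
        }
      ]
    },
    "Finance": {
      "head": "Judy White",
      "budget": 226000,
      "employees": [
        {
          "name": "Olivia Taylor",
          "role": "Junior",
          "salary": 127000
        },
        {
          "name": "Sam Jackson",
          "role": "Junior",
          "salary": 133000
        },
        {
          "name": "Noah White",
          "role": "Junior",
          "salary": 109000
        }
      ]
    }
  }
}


Path: departments.Legal.employees[1].name

Navigate:
  -> departments
  -> Legal
  -> employees[1].name = 'Carol Jackson'

Carol Jackson


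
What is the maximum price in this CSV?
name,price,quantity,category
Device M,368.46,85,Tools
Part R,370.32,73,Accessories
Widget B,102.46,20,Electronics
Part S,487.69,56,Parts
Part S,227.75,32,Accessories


Computing maximum price:
Values: [368.46, 370.32, 102.46, 487.69, 227.75]
Max = 487.69

487.69


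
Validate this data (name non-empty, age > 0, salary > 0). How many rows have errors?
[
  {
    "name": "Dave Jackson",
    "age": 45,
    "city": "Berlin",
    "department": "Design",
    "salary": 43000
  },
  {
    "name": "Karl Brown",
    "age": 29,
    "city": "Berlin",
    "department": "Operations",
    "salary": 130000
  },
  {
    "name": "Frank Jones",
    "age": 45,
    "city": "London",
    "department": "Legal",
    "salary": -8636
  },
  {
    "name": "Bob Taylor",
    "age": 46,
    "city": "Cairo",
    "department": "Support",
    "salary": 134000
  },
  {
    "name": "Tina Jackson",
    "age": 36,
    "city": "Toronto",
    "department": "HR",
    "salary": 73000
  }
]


Validating 5 records:
Rules: name non-empty, age > 0, salary > 0

  Row 1 (Dave Jackson): OK
  Row 2 (Karl Brown): OK
  Row 3 (Frank Jones): negative salary: -8636
  Row 4 (Bob Taylor): OK
  Row 5 (Tina Jackson): OK

Total errors: 1

1 errors


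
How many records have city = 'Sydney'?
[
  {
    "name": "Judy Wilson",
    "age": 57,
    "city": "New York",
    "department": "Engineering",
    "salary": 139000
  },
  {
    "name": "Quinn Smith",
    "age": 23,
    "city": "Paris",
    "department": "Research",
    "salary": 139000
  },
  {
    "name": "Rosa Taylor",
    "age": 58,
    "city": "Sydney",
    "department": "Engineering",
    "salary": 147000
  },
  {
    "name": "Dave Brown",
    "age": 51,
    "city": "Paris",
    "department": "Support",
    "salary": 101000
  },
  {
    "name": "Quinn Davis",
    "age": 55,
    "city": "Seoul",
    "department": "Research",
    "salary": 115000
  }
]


Data: 5 records
Condition: city = 'Sydney'

Checking each record:
  Judy Wilson: New York
  Quinn Smith: Paris
  Rosa Taylor: Sydney MATCH
  Dave Brown: Paris
  Quinn Davis: Seoul

Count: 1

1


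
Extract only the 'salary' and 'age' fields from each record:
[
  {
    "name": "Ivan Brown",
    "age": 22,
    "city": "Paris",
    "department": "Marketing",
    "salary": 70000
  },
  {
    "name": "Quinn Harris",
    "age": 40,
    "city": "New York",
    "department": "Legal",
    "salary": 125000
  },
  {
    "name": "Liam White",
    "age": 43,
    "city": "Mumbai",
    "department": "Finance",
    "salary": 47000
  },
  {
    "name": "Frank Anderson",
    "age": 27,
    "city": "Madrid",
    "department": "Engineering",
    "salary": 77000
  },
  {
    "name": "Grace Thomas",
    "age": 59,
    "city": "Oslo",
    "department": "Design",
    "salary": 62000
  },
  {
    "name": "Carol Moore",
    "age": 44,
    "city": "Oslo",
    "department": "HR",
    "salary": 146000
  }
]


Original: 6 records with fields: name, age, city, department, salary
Keep: ['salary', 'age']
Drop: ['name', 'city', 'department']
Result: 6 records, 2 fields each

[
  {
    "salary": 70000,
    "age": 22
  },
  {
    "salary": 125000,
    "age": 40
  },
  {
    "salary": 47000,
    "age": 43
  },
  {
    "salary": 77000,
    "age": 27
  },
  {
    "salary": 62000,
    "age": 59
  },
  {
    "salary": 146000,
    "age": 44
  }
]


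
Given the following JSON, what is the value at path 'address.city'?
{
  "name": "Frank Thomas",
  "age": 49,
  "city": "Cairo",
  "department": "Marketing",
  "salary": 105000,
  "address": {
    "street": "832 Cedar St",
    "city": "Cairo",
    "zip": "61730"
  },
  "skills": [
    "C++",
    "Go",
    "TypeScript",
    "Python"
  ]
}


Query: address.city
Path: address -> city
Value: Cairo

Cairo
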